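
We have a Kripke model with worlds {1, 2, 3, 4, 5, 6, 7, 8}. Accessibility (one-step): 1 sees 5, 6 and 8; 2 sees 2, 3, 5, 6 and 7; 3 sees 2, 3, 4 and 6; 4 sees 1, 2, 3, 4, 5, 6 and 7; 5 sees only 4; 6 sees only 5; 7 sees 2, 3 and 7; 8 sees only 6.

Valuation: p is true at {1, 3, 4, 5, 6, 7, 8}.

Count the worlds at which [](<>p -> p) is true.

4

1: successors {5, 6, 8}; <>p -> p there: 5:T, 6:T, 8:T. ✓
2: successors {2, 3, 5, 6, 7}; <>p -> p there: 2:F, 3:T, 5:T, 6:T, 7:T. ✗
3: successors {2, 3, 4, 6}; <>p -> p there: 2:F, 3:T, 4:T, 6:T. ✗
4: successors {1, 2, 3, 4, 5, 6, 7}; <>p -> p there: 1:T, 2:F, 3:T, 4:T, 5:T, 6:T, 7:T. ✗
5: successors {4}; <>p -> p there: 4:T. ✓
6: successors {5}; <>p -> p there: 5:T. ✓
7: successors {2, 3, 7}; <>p -> p there: 2:F, 3:T, 7:T. ✗
8: successors {6}; <>p -> p there: 6:T. ✓
Satisfying worlds: {1, 5, 6, 8}.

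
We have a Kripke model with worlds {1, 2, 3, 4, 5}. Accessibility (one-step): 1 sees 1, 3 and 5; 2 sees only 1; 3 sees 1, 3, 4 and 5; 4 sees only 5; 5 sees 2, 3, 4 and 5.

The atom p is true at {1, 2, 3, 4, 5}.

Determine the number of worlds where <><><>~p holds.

1: successors {1, 3, 5}; <><>~p there: 1:F, 3:F, 5:F. ✗
2: successors {1}; <><>~p there: 1:F. ✗
3: successors {1, 3, 4, 5}; <><>~p there: 1:F, 3:F, 4:F, 5:F. ✗
4: successors {5}; <><>~p there: 5:F. ✗
5: successors {2, 3, 4, 5}; <><>~p there: 2:F, 3:F, 4:F, 5:F. ✗
Satisfying worlds: ∅.

0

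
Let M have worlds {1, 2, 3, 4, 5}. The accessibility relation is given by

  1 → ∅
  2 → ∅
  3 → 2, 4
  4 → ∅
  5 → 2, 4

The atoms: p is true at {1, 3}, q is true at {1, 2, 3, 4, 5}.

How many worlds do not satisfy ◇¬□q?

5

1: no successors, so ◇¬□q fails. ✗
2: no successors, so ◇¬□q fails. ✗
3: successors {2, 4}; ¬□q there: 2:F, 4:F. ✗
4: no successors, so ◇¬□q fails. ✗
5: successors {2, 4}; ¬□q there: 2:F, 4:F. ✗
Satisfying worlds: ∅.
So ◇¬□q fails at the other 5 worlds.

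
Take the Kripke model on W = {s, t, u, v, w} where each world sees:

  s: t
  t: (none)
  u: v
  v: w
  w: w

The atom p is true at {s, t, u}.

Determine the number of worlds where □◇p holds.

1

s: successors {t}; ◇p there: t:F. ✗
t: no successors, so □◇p holds vacuously. ✓
u: successors {v}; ◇p there: v:F. ✗
v: successors {w}; ◇p there: w:F. ✗
w: successors {w}; ◇p there: w:F. ✗
Satisfying worlds: {t}.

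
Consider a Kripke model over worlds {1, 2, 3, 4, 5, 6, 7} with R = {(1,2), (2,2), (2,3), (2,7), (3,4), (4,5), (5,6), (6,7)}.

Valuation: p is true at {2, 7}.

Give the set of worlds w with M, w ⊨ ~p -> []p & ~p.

{1, 2, 6, 7}

1: ~p is T, []p & ~p is T. ✓
2: ~p is F, []p & ~p is F. ✓
3: ~p is T, []p & ~p is F. ✗
4: ~p is T, []p & ~p is F. ✗
5: ~p is T, []p & ~p is F. ✗
6: ~p is T, []p & ~p is T. ✓
7: ~p is F, []p & ~p is F. ✓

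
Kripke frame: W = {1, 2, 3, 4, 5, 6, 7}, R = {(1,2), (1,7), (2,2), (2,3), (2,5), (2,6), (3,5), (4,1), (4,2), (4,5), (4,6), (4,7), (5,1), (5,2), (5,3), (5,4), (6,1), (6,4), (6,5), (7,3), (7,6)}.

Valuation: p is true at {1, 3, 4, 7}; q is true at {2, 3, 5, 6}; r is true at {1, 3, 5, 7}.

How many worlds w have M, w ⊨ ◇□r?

1: successors {2, 7}; □r there: 2:F, 7:F. ✗
2: successors {2, 3, 5, 6}; □r there: 2:F, 3:T, 5:F, 6:F. ✓
3: successors {5}; □r there: 5:F. ✗
4: successors {1, 2, 5, 6, 7}; □r there: 1:F, 2:F, 5:F, 6:F, 7:F. ✗
5: successors {1, 2, 3, 4}; □r there: 1:F, 2:F, 3:T, 4:F. ✓
6: successors {1, 4, 5}; □r there: 1:F, 4:F, 5:F. ✗
7: successors {3, 6}; □r there: 3:T, 6:F. ✓
Satisfying worlds: {2, 5, 7}.

3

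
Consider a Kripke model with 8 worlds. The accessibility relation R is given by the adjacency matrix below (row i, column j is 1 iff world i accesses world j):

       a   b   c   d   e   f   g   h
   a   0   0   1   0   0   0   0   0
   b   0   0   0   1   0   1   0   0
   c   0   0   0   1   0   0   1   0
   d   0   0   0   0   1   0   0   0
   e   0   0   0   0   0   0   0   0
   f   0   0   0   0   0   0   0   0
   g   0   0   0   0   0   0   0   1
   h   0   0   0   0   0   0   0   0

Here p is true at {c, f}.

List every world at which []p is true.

a: successors {c}; p there: c:T. ✓
b: successors {d, f}; p there: d:F, f:T. ✗
c: successors {d, g}; p there: d:F, g:F. ✗
d: successors {e}; p there: e:F. ✗
e: no successors, so []p holds vacuously. ✓
f: no successors, so []p holds vacuously. ✓
g: successors {h}; p there: h:F. ✗
h: no successors, so []p holds vacuously. ✓

{a, e, f, h}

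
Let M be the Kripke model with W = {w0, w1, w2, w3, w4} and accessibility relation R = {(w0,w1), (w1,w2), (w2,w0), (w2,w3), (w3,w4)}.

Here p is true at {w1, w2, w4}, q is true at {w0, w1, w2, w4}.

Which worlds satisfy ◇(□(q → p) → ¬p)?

{w1, w2}

w0: successors {w1}; □(q → p) → ¬p there: w1:F. ✗
w1: successors {w2}; □(q → p) → ¬p there: w2:T. ✓
w2: successors {w0, w3}; □(q → p) → ¬p there: w0:T, w3:T. ✓
w3: successors {w4}; □(q → p) → ¬p there: w4:F. ✗
w4: no successors, so ◇(□(q → p) → ¬p) fails. ✗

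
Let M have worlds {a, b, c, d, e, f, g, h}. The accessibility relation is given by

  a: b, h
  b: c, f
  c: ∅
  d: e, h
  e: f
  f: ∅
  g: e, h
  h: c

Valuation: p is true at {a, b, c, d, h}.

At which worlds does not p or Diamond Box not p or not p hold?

{b, d, e, f, g, h}

a: not p is F, Diamond Box not p or not p is F. ✗
b: not p is F, Diamond Box not p or not p is T. ✓
c: not p is F, Diamond Box not p or not p is F. ✗
d: not p is F, Diamond Box not p or not p is T. ✓
e: not p is T, Diamond Box not p or not p is T. ✓
f: not p is T, Diamond Box not p or not p is T. ✓
g: not p is T, Diamond Box not p or not p is T. ✓
h: not p is F, Diamond Box not p or not p is T. ✓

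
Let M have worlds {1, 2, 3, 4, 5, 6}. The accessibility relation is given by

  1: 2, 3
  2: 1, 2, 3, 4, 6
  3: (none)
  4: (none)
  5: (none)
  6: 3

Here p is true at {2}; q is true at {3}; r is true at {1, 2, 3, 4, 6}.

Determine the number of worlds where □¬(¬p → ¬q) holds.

4

1: successors {2, 3}; ¬(¬p → ¬q) there: 2:F, 3:T. ✗
2: successors {1, 2, 3, 4, 6}; ¬(¬p → ¬q) there: 1:F, 2:F, 3:T, 4:F, 6:F. ✗
3: no successors, so □¬(¬p → ¬q) holds vacuously. ✓
4: no successors, so □¬(¬p → ¬q) holds vacuously. ✓
5: no successors, so □¬(¬p → ¬q) holds vacuously. ✓
6: successors {3}; ¬(¬p → ¬q) there: 3:T. ✓
Satisfying worlds: {3, 4, 5, 6}.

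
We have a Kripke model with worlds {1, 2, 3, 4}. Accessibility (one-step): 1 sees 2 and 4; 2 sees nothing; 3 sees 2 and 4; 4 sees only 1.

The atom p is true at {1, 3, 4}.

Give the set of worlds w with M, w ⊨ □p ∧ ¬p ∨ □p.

{2, 4}

1: □p ∧ ¬p is F, □p is F. ✗
2: □p ∧ ¬p is T, □p is T. ✓
3: □p ∧ ¬p is F, □p is F. ✗
4: □p ∧ ¬p is F, □p is T. ✓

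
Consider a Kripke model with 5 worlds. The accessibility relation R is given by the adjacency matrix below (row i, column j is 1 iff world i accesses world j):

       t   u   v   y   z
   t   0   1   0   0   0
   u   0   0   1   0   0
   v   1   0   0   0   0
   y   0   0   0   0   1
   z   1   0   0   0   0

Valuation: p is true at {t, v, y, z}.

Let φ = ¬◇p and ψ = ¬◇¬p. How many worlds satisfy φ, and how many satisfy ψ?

1 and 4

For ¬◇p:
t: ◇p is F. ✓
u: ◇p is T. ✗
v: ◇p is T. ✗
y: ◇p is T. ✗
z: ◇p is T. ✗
— 1 world.
For ¬◇¬p:
t: ◇¬p is T. ✗
u: ◇¬p is F. ✓
v: ◇¬p is F. ✓
y: ◇¬p is F. ✓
z: ◇¬p is F. ✓
— 4 worlds.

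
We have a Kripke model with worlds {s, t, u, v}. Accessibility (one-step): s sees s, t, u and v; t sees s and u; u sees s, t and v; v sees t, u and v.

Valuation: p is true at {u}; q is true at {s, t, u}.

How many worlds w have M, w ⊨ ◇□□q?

0

s: successors {s, t, u, v}; □□q there: s:F, t:F, u:F, v:F. ✗
t: successors {s, u}; □□q there: s:F, u:F. ✗
u: successors {s, t, v}; □□q there: s:F, t:F, v:F. ✗
v: successors {t, u, v}; □□q there: t:F, u:F, v:F. ✗
Satisfying worlds: ∅.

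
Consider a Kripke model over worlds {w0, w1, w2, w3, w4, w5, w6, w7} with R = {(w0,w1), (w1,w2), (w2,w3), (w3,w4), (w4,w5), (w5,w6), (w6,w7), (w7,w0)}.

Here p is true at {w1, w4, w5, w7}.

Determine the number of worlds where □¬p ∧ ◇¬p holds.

4

w0: □¬p is F, ◇¬p is F. ✗
w1: □¬p is T, ◇¬p is T. ✓
w2: □¬p is T, ◇¬p is T. ✓
w3: □¬p is F, ◇¬p is F. ✗
w4: □¬p is F, ◇¬p is F. ✗
w5: □¬p is T, ◇¬p is T. ✓
w6: □¬p is F, ◇¬p is F. ✗
w7: □¬p is T, ◇¬p is T. ✓
Satisfying worlds: {w1, w2, w5, w7}.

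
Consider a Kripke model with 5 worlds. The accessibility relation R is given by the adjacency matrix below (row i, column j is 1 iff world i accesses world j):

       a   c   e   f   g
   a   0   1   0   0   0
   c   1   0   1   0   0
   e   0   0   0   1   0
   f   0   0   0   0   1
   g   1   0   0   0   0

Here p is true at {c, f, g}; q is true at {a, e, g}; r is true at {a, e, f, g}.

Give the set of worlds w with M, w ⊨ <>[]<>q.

{c, e, g}

a: successors {c}; []<>q there: c:F. ✗
c: successors {a, e}; []<>q there: a:T, e:T. ✓
e: successors {f}; []<>q there: f:T. ✓
f: successors {g}; []<>q there: g:F. ✗
g: successors {a}; []<>q there: a:T. ✓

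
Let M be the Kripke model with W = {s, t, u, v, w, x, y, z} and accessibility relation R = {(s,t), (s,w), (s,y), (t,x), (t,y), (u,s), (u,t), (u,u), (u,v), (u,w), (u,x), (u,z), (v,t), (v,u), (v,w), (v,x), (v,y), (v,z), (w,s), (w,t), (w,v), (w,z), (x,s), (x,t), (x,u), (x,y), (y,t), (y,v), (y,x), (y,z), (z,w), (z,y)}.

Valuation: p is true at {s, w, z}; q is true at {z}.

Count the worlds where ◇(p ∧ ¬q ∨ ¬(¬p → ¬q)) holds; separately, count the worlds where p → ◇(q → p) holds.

6 and 8

For ◇(p ∧ ¬q ∨ ¬(¬p → ¬q)):
s: successors {t, w, y}; p ∧ ¬q ∨ ¬(¬p → ¬q) there: t:F, w:T, y:F. ✓
t: successors {x, y}; p ∧ ¬q ∨ ¬(¬p → ¬q) there: x:F, y:F. ✗
u: successors {s, t, u, v, w, x, z}; p ∧ ¬q ∨ ¬(¬p → ¬q) there: s:T, t:F, u:F, v:F, w:T, x:F, z:F. ✓
v: successors {t, u, w, x, y, z}; p ∧ ¬q ∨ ¬(¬p → ¬q) there: t:F, u:F, w:T, x:F, y:F, z:F. ✓
w: successors {s, t, v, z}; p ∧ ¬q ∨ ¬(¬p → ¬q) there: s:T, t:F, v:F, z:F. ✓
x: successors {s, t, u, y}; p ∧ ¬q ∨ ¬(¬p → ¬q) there: s:T, t:F, u:F, y:F. ✓
y: successors {t, v, x, z}; p ∧ ¬q ∨ ¬(¬p → ¬q) there: t:F, v:F, x:F, z:F. ✗
z: successors {w, y}; p ∧ ¬q ∨ ¬(¬p → ¬q) there: w:T, y:F. ✓
— 6 worlds.
For p → ◇(q → p):
s: p is T, ◇(q → p) is T. ✓
t: p is F, ◇(q → p) is T. ✓
u: p is F, ◇(q → p) is T. ✓
v: p is F, ◇(q → p) is T. ✓
w: p is T, ◇(q → p) is T. ✓
x: p is F, ◇(q → p) is T. ✓
y: p is F, ◇(q → p) is T. ✓
z: p is T, ◇(q → p) is T. ✓
— 8 worlds.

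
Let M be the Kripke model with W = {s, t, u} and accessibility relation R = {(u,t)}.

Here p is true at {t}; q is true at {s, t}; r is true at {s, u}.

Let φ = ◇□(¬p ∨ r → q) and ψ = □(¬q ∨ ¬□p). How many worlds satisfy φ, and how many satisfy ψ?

For ◇□(¬p ∨ r → q):
s: no successors, so ◇□(¬p ∨ r → q) fails. ✗
t: no successors, so ◇□(¬p ∨ r → q) fails. ✗
u: successors {t}; □(¬p ∨ r → q) there: t:T. ✓
— 1 world.
For □(¬q ∨ ¬□p):
s: no successors, so □(¬q ∨ ¬□p) holds vacuously. ✓
t: no successors, so □(¬q ∨ ¬□p) holds vacuously. ✓
u: successors {t}; ¬q ∨ ¬□p there: t:F. ✗
— 2 worlds.

1 and 2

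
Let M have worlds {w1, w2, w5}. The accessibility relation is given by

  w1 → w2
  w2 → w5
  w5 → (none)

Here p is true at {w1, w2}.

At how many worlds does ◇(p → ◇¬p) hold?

2

w1: successors {w2}; p → ◇¬p there: w2:T. ✓
w2: successors {w5}; p → ◇¬p there: w5:T. ✓
w5: no successors, so ◇(p → ◇¬p) fails. ✗
Satisfying worlds: {w1, w2}.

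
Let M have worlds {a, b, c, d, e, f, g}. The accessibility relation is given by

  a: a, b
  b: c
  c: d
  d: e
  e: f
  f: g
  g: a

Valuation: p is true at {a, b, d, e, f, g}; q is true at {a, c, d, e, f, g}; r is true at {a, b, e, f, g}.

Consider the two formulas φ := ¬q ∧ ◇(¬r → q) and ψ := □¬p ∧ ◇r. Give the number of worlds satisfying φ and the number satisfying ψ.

1 and 0

For ¬q ∧ ◇(¬r → q):
a: ¬q is F, ◇(¬r → q) is T. ✗
b: ¬q is T, ◇(¬r → q) is T. ✓
c: ¬q is F, ◇(¬r → q) is T. ✗
d: ¬q is F, ◇(¬r → q) is T. ✗
e: ¬q is F, ◇(¬r → q) is T. ✗
f: ¬q is F, ◇(¬r → q) is T. ✗
g: ¬q is F, ◇(¬r → q) is T. ✗
— 1 world.
For □¬p ∧ ◇r:
a: □¬p is F, ◇r is T. ✗
b: □¬p is T, ◇r is F. ✗
c: □¬p is F, ◇r is F. ✗
d: □¬p is F, ◇r is T. ✗
e: □¬p is F, ◇r is T. ✗
f: □¬p is F, ◇r is T. ✗
g: □¬p is F, ◇r is T. ✗
— 0 worlds.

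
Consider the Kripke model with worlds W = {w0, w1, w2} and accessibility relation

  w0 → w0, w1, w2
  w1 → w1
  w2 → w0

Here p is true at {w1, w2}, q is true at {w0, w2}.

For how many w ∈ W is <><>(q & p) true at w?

w0: successors {w0, w1, w2}; <>(q & p) there: w0:T, w1:F, w2:F. ✓
w1: successors {w1}; <>(q & p) there: w1:F. ✗
w2: successors {w0}; <>(q & p) there: w0:T. ✓
Satisfying worlds: {w0, w2}.

2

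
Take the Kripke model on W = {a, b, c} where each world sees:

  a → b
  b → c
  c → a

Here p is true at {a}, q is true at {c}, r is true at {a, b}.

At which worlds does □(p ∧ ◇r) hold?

{c}

a: successors {b}; p ∧ ◇r there: b:F. ✗
b: successors {c}; p ∧ ◇r there: c:F. ✗
c: successors {a}; p ∧ ◇r there: a:T. ✓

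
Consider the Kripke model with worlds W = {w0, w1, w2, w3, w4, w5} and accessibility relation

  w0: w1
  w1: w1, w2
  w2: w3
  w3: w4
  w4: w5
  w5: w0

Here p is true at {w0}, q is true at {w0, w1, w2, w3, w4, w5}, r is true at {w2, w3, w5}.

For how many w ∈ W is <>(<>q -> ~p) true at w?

w0: successors {w1}; <>q -> ~p there: w1:T. ✓
w1: successors {w1, w2}; <>q -> ~p there: w1:T, w2:T. ✓
w2: successors {w3}; <>q -> ~p there: w3:T. ✓
w3: successors {w4}; <>q -> ~p there: w4:T. ✓
w4: successors {w5}; <>q -> ~p there: w5:T. ✓
w5: successors {w0}; <>q -> ~p there: w0:F. ✗
Satisfying worlds: {w0, w1, w2, w3, w4}.

5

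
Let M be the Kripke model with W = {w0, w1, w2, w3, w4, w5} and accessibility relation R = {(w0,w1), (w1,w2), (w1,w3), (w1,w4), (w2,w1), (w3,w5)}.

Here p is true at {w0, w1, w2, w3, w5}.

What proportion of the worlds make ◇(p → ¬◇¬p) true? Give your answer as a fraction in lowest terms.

w0: successors {w1}; p → ¬◇¬p there: w1:F. ✗
w1: successors {w2, w3, w4}; p → ¬◇¬p there: w2:T, w3:T, w4:T. ✓
w2: successors {w1}; p → ¬◇¬p there: w1:F. ✗
w3: successors {w5}; p → ¬◇¬p there: w5:T. ✓
w4: no successors, so ◇(p → ¬◇¬p) fails. ✗
w5: no successors, so ◇(p → ¬◇¬p) fails. ✗
That's 2 of 6 worlds, so 2/6 = 1/3.

1/3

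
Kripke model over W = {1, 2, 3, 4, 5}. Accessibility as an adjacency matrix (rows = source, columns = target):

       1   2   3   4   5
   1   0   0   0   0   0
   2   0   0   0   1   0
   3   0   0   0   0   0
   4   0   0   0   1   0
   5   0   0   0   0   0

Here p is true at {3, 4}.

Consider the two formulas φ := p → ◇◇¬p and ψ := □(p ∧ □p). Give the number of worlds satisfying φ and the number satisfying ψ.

For p → ◇◇¬p:
1: p is F, ◇◇¬p is F. ✓
2: p is F, ◇◇¬p is F. ✓
3: p is T, ◇◇¬p is F. ✗
4: p is T, ◇◇¬p is F. ✗
5: p is F, ◇◇¬p is F. ✓
— 3 worlds.
For □(p ∧ □p):
1: no successors, so □(p ∧ □p) holds vacuously. ✓
2: successors {4}; p ∧ □p there: 4:T. ✓
3: no successors, so □(p ∧ □p) holds vacuously. ✓
4: successors {4}; p ∧ □p there: 4:T. ✓
5: no successors, so □(p ∧ □p) holds vacuously. ✓
— 5 worlds.

3 and 5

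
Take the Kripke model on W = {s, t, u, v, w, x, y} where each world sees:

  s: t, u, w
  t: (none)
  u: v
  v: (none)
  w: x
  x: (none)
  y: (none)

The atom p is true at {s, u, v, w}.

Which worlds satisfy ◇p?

s: successors {t, u, w}; p there: t:F, u:T, w:T. ✓
t: no successors, so ◇p fails. ✗
u: successors {v}; p there: v:T. ✓
v: no successors, so ◇p fails. ✗
w: successors {x}; p there: x:F. ✗
x: no successors, so ◇p fails. ✗
y: no successors, so ◇p fails. ✗

{s, u}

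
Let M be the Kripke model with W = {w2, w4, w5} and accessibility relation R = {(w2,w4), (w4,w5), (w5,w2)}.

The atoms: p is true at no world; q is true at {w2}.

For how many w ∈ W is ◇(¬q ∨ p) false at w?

w2: successors {w4}; ¬q ∨ p there: w4:T. ✓
w4: successors {w5}; ¬q ∨ p there: w5:T. ✓
w5: successors {w2}; ¬q ∨ p there: w2:F. ✗
Satisfying worlds: {w2, w4}.
So ◇(¬q ∨ p) fails at the other 1 world.

1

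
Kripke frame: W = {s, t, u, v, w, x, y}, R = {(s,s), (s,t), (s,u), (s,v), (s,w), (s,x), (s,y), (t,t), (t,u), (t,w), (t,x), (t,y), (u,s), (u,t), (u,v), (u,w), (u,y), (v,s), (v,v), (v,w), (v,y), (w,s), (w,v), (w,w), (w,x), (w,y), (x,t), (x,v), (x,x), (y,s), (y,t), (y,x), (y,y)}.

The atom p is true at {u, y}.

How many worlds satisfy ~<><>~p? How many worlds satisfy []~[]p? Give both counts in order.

For ~<><>~p:
s: <><>~p is T. ✗
t: <><>~p is T. ✗
u: <><>~p is T. ✗
v: <><>~p is T. ✗
w: <><>~p is T. ✗
x: <><>~p is T. ✗
y: <><>~p is T. ✗
— 0 worlds.
For []~[]p:
s: successors {s, t, u, v, w, x, y}; ~[]p there: s:T, t:T, u:T, v:T, w:T, x:T, y:T. ✓
t: successors {t, u, w, x, y}; ~[]p there: t:T, u:T, w:T, x:T, y:T. ✓
u: successors {s, t, v, w, y}; ~[]p there: s:T, t:T, v:T, w:T, y:T. ✓
v: successors {s, v, w, y}; ~[]p there: s:T, v:T, w:T, y:T. ✓
w: successors {s, v, w, x, y}; ~[]p there: s:T, v:T, w:T, x:T, y:T. ✓
x: successors {t, v, x}; ~[]p there: t:T, v:T, x:T. ✓
y: successors {s, t, x, y}; ~[]p there: s:T, t:T, x:T, y:T. ✓
— 7 worlds.

0 and 7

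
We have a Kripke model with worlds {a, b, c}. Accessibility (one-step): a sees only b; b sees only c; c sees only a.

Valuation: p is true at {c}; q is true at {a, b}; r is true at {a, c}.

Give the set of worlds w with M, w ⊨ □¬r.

{a}

a: successors {b}; ¬r there: b:T. ✓
b: successors {c}; ¬r there: c:F. ✗
c: successors {a}; ¬r there: a:F. ✗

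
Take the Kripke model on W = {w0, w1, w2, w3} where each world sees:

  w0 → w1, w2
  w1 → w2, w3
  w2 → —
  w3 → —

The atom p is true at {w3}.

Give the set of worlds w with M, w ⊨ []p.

{w2, w3}

w0: successors {w1, w2}; p there: w1:F, w2:F. ✗
w1: successors {w2, w3}; p there: w2:F, w3:T. ✗
w2: no successors, so []p holds vacuously. ✓
w3: no successors, so []p holds vacuously. ✓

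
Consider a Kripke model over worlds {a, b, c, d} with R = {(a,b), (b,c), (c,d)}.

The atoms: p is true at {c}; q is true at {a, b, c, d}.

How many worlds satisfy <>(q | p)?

3

a: successors {b}; q | p there: b:T. ✓
b: successors {c}; q | p there: c:T. ✓
c: successors {d}; q | p there: d:T. ✓
d: no successors, so <>(q | p) fails. ✗
Satisfying worlds: {a, b, c}.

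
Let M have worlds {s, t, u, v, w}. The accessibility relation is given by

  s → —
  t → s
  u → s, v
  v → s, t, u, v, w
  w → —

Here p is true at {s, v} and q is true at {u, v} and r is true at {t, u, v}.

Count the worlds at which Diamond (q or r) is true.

2

s: no successors, so Diamond (q or r) fails. ✗
t: successors {s}; q or r there: s:F. ✗
u: successors {s, v}; q or r there: s:F, v:T. ✓
v: successors {s, t, u, v, w}; q or r there: s:F, t:T, u:T, v:T, w:F. ✓
w: no successors, so Diamond (q or r) fails. ✗
Satisfying worlds: {u, v}.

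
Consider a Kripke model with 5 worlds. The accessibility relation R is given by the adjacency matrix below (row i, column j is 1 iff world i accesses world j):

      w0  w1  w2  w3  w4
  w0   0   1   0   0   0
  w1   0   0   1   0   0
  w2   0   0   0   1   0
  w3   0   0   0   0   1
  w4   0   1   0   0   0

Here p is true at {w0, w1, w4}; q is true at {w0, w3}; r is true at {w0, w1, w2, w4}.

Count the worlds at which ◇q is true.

1

w0: successors {w1}; q there: w1:F. ✗
w1: successors {w2}; q there: w2:F. ✗
w2: successors {w3}; q there: w3:T. ✓
w3: successors {w4}; q there: w4:F. ✗
w4: successors {w1}; q there: w1:F. ✗
Satisfying worlds: {w2}.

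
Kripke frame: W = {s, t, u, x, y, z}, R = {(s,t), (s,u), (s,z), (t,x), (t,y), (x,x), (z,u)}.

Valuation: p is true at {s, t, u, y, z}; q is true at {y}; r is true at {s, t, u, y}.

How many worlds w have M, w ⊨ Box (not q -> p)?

4

s: successors {t, u, z}; not q -> p there: t:T, u:T, z:T. ✓
t: successors {x, y}; not q -> p there: x:F, y:T. ✗
u: no successors, so Box (not q -> p) holds vacuously. ✓
x: successors {x}; not q -> p there: x:F. ✗
y: no successors, so Box (not q -> p) holds vacuously. ✓
z: successors {u}; not q -> p there: u:T. ✓
Satisfying worlds: {s, u, y, z}.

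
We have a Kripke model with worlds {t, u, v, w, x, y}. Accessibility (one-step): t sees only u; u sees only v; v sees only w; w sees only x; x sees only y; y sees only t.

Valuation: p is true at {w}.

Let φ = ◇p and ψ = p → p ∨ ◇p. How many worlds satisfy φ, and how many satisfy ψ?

For ◇p:
t: successors {u}; p there: u:F. ✗
u: successors {v}; p there: v:F. ✗
v: successors {w}; p there: w:T. ✓
w: successors {x}; p there: x:F. ✗
x: successors {y}; p there: y:F. ✗
y: successors {t}; p there: t:F. ✗
— 1 world.
For p → p ∨ ◇p:
t: p is F, p ∨ ◇p is F. ✓
u: p is F, p ∨ ◇p is F. ✓
v: p is F, p ∨ ◇p is T. ✓
w: p is T, p ∨ ◇p is T. ✓
x: p is F, p ∨ ◇p is F. ✓
y: p is F, p ∨ ◇p is F. ✓
— 6 worlds.

1 and 6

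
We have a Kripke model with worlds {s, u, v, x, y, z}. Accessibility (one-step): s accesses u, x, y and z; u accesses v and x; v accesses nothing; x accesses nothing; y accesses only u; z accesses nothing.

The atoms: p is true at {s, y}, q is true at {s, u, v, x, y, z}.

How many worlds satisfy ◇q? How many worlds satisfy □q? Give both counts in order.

For ◇q:
s: successors {u, x, y, z}; q there: u:T, x:T, y:T, z:T. ✓
u: successors {v, x}; q there: v:T, x:T. ✓
v: no successors, so ◇q fails. ✗
x: no successors, so ◇q fails. ✗
y: successors {u}; q there: u:T. ✓
z: no successors, so ◇q fails. ✗
— 3 worlds.
For □q:
s: successors {u, x, y, z}; q there: u:T, x:T, y:T, z:T. ✓
u: successors {v, x}; q there: v:T, x:T. ✓
v: no successors, so □q holds vacuously. ✓
x: no successors, so □q holds vacuously. ✓
y: successors {u}; q there: u:T. ✓
z: no successors, so □q holds vacuously. ✓
— 6 worlds.

3 and 6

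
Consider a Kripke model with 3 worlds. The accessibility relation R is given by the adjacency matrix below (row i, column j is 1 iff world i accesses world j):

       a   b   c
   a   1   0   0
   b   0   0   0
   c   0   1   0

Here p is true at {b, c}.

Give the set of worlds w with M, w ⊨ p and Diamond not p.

∅

a: p is F, Diamond not p is T. ✗
b: p is T, Diamond not p is F. ✗
c: p is T, Diamond not p is F. ✗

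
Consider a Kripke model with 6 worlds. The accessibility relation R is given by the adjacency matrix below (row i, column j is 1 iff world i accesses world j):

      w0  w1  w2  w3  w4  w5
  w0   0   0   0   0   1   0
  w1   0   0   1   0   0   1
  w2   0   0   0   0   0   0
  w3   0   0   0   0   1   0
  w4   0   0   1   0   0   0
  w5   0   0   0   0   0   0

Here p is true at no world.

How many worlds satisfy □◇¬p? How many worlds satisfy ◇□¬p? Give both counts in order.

4 and 4

For □◇¬p:
w0: successors {w4}; ◇¬p there: w4:T. ✓
w1: successors {w2, w5}; ◇¬p there: w2:F, w5:F. ✗
w2: no successors, so □◇¬p holds vacuously. ✓
w3: successors {w4}; ◇¬p there: w4:T. ✓
w4: successors {w2}; ◇¬p there: w2:F. ✗
w5: no successors, so □◇¬p holds vacuously. ✓
— 4 worlds.
For ◇□¬p:
w0: successors {w4}; □¬p there: w4:T. ✓
w1: successors {w2, w5}; □¬p there: w2:T, w5:T. ✓
w2: no successors, so ◇□¬p fails. ✗
w3: successors {w4}; □¬p there: w4:T. ✓
w4: successors {w2}; □¬p there: w2:T. ✓
w5: no successors, so ◇□¬p fails. ✗
— 4 worlds.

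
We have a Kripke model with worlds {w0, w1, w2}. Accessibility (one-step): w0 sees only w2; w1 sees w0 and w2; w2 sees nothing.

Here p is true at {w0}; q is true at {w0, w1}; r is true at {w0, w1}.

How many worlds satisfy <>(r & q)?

1

w0: successors {w2}; r & q there: w2:F. ✗
w1: successors {w0, w2}; r & q there: w0:T, w2:F. ✓
w2: no successors, so <>(r & q) fails. ✗
Satisfying worlds: {w1}.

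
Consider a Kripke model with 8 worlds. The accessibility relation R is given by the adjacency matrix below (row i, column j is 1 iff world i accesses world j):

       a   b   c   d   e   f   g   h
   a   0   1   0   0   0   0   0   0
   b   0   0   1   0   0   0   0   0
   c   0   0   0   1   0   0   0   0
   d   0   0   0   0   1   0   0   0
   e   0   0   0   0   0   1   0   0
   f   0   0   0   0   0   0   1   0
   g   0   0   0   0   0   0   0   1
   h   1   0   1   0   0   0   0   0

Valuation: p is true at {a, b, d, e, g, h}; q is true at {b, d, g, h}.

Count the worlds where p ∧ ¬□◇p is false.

a: p is T, ¬□◇p is T. ✓
b: p is T, ¬□◇p is F. ✗
c: p is F, ¬□◇p is F. ✗
d: p is T, ¬□◇p is T. ✓
e: p is T, ¬□◇p is F. ✗
f: p is F, ¬□◇p is F. ✗
g: p is T, ¬□◇p is F. ✗
h: p is T, ¬□◇p is F. ✗
Satisfying worlds: {a, d}.
So p ∧ ¬□◇p fails at the other 6 worlds.

6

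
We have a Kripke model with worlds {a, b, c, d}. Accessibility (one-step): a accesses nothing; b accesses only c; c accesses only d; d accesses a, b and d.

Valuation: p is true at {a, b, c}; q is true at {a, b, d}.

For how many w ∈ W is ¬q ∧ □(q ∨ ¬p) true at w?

1

a: ¬q is F, □(q ∨ ¬p) is T. ✗
b: ¬q is F, □(q ∨ ¬p) is F. ✗
c: ¬q is T, □(q ∨ ¬p) is T. ✓
d: ¬q is F, □(q ∨ ¬p) is T. ✗
Satisfying worlds: {c}.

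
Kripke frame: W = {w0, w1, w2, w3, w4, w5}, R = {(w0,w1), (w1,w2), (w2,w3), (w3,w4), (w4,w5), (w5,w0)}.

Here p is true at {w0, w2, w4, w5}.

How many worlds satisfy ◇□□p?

w0: successors {w1}; □□p there: w1:F. ✗
w1: successors {w2}; □□p there: w2:T. ✓
w2: successors {w3}; □□p there: w3:T. ✓
w3: successors {w4}; □□p there: w4:T. ✓
w4: successors {w5}; □□p there: w5:F. ✗
w5: successors {w0}; □□p there: w0:T. ✓
Satisfying worlds: {w1, w2, w3, w5}.

4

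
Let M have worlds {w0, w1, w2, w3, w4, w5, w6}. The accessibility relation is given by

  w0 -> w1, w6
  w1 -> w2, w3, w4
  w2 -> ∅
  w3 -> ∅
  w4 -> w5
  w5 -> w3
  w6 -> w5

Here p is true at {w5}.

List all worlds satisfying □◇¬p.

{w2, w3, w4, w6}

w0: successors {w1, w6}; ◇¬p there: w1:T, w6:F. ✗
w1: successors {w2, w3, w4}; ◇¬p there: w2:F, w3:F, w4:F. ✗
w2: no successors, so □◇¬p holds vacuously. ✓
w3: no successors, so □◇¬p holds vacuously. ✓
w4: successors {w5}; ◇¬p there: w5:T. ✓
w5: successors {w3}; ◇¬p there: w3:F. ✗
w6: successors {w5}; ◇¬p there: w5:T. ✓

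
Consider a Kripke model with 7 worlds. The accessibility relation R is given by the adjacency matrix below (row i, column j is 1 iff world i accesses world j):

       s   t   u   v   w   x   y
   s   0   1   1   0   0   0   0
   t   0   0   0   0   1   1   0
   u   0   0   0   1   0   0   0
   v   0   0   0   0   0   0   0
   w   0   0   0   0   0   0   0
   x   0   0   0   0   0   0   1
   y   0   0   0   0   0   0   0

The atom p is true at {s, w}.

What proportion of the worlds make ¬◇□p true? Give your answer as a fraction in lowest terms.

s: ◇□p is F. ✓
t: ◇□p is T. ✗
u: ◇□p is T. ✗
v: ◇□p is F. ✓
w: ◇□p is F. ✓
x: ◇□p is T. ✗
y: ◇□p is F. ✓
That's 4 of 7 worlds, so 4/7.

4/7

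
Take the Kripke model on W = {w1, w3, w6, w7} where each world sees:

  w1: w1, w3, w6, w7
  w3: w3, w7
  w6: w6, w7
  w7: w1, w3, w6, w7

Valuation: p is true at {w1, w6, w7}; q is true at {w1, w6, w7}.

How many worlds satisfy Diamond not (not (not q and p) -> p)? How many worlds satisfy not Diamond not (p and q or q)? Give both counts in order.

3 and 1

For Diamond not (not (not q and p) -> p):
w1: successors {w1, w3, w6, w7}; not (not (not q and p) -> p) there: w1:F, w3:T, w6:F, w7:F. ✓
w3: successors {w3, w7}; not (not (not q and p) -> p) there: w3:T, w7:F. ✓
w6: successors {w6, w7}; not (not (not q and p) -> p) there: w6:F, w7:F. ✗
w7: successors {w1, w3, w6, w7}; not (not (not q and p) -> p) there: w1:F, w3:T, w6:F, w7:F. ✓
— 3 worlds.
For not Diamond not (p and q or q):
w1: Diamond not (p and q or q) is T. ✗
w3: Diamond not (p and q or q) is T. ✗
w6: Diamond not (p and q or q) is F. ✓
w7: Diamond not (p and q or q) is T. ✗
— 1 world.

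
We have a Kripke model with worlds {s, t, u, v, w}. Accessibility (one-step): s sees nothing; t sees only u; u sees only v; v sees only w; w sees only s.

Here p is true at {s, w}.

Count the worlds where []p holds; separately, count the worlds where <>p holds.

For []p:
s: no successors, so []p holds vacuously. ✓
t: successors {u}; p there: u:F. ✗
u: successors {v}; p there: v:F. ✗
v: successors {w}; p there: w:T. ✓
w: successors {s}; p there: s:T. ✓
— 3 worlds.
For <>p:
s: no successors, so <>p fails. ✗
t: successors {u}; p there: u:F. ✗
u: successors {v}; p there: v:F. ✗
v: successors {w}; p there: w:T. ✓
w: successors {s}; p there: s:T. ✓
— 2 worlds.

3 and 2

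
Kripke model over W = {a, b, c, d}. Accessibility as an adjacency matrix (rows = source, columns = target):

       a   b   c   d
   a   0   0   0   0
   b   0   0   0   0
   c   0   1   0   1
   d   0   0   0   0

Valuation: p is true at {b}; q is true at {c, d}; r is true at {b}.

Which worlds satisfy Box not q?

{a, b, d}

a: no successors, so Box not q holds vacuously. ✓
b: no successors, so Box not q holds vacuously. ✓
c: successors {b, d}; not q there: b:T, d:F. ✗
d: no successors, so Box not q holds vacuously. ✓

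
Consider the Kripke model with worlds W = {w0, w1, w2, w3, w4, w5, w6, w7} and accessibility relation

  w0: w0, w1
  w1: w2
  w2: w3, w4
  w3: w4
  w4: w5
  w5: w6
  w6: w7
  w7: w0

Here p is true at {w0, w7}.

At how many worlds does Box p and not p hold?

1

w0: Box p is F, not p is F. ✗
w1: Box p is F, not p is T. ✗
w2: Box p is F, not p is T. ✗
w3: Box p is F, not p is T. ✗
w4: Box p is F, not p is T. ✗
w5: Box p is F, not p is T. ✗
w6: Box p is T, not p is T. ✓
w7: Box p is T, not p is F. ✗
Satisfying worlds: {w6}.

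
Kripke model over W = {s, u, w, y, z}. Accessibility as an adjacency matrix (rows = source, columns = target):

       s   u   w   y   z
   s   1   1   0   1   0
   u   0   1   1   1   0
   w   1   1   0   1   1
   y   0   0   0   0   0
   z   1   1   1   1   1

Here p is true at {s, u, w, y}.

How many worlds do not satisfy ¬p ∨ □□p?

s: ¬p is F, □□p is T. ✓
u: ¬p is F, □□p is F. ✗
w: ¬p is F, □□p is F. ✗
y: ¬p is F, □□p is T. ✓
z: ¬p is T, □□p is F. ✓
Satisfying worlds: {s, y, z}.
So ¬p ∨ □□p fails at the other 2 worlds.

2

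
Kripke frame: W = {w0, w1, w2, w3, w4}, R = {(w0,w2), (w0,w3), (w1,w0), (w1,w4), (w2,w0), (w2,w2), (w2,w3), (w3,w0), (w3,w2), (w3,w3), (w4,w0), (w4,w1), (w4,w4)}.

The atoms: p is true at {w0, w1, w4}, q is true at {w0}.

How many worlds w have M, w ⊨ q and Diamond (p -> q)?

1

w0: q is T, Diamond (p -> q) is T. ✓
w1: q is F, Diamond (p -> q) is T. ✗
w2: q is F, Diamond (p -> q) is T. ✗
w3: q is F, Diamond (p -> q) is T. ✗
w4: q is F, Diamond (p -> q) is T. ✗
Satisfying worlds: {w0}.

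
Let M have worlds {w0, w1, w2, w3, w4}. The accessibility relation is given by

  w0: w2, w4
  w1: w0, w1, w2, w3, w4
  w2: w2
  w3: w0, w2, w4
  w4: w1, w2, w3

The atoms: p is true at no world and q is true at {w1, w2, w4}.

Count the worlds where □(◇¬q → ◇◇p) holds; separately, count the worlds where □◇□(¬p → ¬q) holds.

1 and 0

For □(◇¬q → ◇◇p):
w0: successors {w2, w4}; ◇¬q → ◇◇p there: w2:T, w4:F. ✗
w1: successors {w0, w1, w2, w3, w4}; ◇¬q → ◇◇p there: w0:T, w1:F, w2:T, w3:F, w4:F. ✗
w2: successors {w2}; ◇¬q → ◇◇p there: w2:T. ✓
w3: successors {w0, w2, w4}; ◇¬q → ◇◇p there: w0:T, w2:T, w4:F. ✗
w4: successors {w1, w2, w3}; ◇¬q → ◇◇p there: w1:F, w2:T, w3:F. ✗
— 1 world.
For □◇□(¬p → ¬q):
w0: successors {w2, w4}; ◇□(¬p → ¬q) there: w2:F, w4:F. ✗
w1: successors {w0, w1, w2, w3, w4}; ◇□(¬p → ¬q) there: w0:F, w1:F, w2:F, w3:F, w4:F. ✗
w2: successors {w2}; ◇□(¬p → ¬q) there: w2:F. ✗
w3: successors {w0, w2, w4}; ◇□(¬p → ¬q) there: w0:F, w2:F, w4:F. ✗
w4: successors {w1, w2, w3}; ◇□(¬p → ¬q) there: w1:F, w2:F, w3:F. ✗
— 0 worlds.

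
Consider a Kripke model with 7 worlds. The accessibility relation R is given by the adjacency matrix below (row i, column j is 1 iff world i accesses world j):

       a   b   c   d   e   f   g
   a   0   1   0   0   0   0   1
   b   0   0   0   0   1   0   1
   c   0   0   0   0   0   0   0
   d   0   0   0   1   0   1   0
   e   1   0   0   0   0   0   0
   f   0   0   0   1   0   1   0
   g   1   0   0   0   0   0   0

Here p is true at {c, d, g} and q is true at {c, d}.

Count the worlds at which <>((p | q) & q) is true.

2

a: successors {b, g}; (p | q) & q there: b:F, g:F. ✗
b: successors {e, g}; (p | q) & q there: e:F, g:F. ✗
c: no successors, so <>((p | q) & q) fails. ✗
d: successors {d, f}; (p | q) & q there: d:T, f:F. ✓
e: successors {a}; (p | q) & q there: a:F. ✗
f: successors {d, f}; (p | q) & q there: d:T, f:F. ✓
g: successors {a}; (p | q) & q there: a:F. ✗
Satisfying worlds: {d, f}.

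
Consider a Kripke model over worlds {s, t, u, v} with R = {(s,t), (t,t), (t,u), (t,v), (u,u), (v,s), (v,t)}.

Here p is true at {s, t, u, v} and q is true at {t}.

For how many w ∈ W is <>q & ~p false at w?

4

s: <>q is T, ~p is F. ✗
t: <>q is T, ~p is F. ✗
u: <>q is F, ~p is F. ✗
v: <>q is T, ~p is F. ✗
Satisfying worlds: ∅.
So <>q & ~p fails at the other 4 worlds.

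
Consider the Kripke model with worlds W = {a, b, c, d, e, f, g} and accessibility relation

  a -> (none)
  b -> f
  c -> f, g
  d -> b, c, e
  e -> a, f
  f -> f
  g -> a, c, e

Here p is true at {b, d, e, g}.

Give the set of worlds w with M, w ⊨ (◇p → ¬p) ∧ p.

a: ◇p → ¬p is T, p is F. ✗
b: ◇p → ¬p is T, p is T. ✓
c: ◇p → ¬p is T, p is F. ✗
d: ◇p → ¬p is F, p is T. ✗
e: ◇p → ¬p is T, p is T. ✓
f: ◇p → ¬p is T, p is F. ✗
g: ◇p → ¬p is F, p is T. ✗

{b, e}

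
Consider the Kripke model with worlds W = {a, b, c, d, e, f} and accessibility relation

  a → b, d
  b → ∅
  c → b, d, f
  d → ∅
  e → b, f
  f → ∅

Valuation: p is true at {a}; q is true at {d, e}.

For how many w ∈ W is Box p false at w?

a: successors {b, d}; p there: b:F, d:F. ✗
b: no successors, so Box p holds vacuously. ✓
c: successors {b, d, f}; p there: b:F, d:F, f:F. ✗
d: no successors, so Box p holds vacuously. ✓
e: successors {b, f}; p there: b:F, f:F. ✗
f: no successors, so Box p holds vacuously. ✓
Satisfying worlds: {b, d, f}.
So Box p fails at the other 3 worlds.

3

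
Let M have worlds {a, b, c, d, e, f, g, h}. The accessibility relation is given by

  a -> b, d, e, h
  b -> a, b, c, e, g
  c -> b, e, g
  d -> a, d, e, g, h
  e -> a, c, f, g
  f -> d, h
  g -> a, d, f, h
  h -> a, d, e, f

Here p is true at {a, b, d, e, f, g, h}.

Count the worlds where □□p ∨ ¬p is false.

4

a: □□p is F, ¬p is F. ✗
b: □□p is F, ¬p is F. ✗
c: □□p is F, ¬p is T. ✓
d: □□p is F, ¬p is F. ✗
e: □□p is T, ¬p is F. ✓
f: □□p is T, ¬p is F. ✓
g: □□p is T, ¬p is F. ✓
h: □□p is F, ¬p is F. ✗
Satisfying worlds: {c, e, f, g}.
So □□p ∨ ¬p fails at the other 4 worlds.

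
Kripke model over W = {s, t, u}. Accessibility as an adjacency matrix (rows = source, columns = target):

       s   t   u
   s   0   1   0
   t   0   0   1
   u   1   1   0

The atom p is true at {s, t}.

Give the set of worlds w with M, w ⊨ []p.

s: successors {t}; p there: t:T. ✓
t: successors {u}; p there: u:F. ✗
u: successors {s, t}; p there: s:T, t:T. ✓

{s, u}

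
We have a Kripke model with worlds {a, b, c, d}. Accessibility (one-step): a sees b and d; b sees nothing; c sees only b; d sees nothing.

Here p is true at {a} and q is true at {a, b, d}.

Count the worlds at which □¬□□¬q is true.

2

a: successors {b, d}; ¬□□¬q there: b:F, d:F. ✗
b: no successors, so □¬□□¬q holds vacuously. ✓
c: successors {b}; ¬□□¬q there: b:F. ✗
d: no successors, so □¬□□¬q holds vacuously. ✓
Satisfying worlds: {b, d}.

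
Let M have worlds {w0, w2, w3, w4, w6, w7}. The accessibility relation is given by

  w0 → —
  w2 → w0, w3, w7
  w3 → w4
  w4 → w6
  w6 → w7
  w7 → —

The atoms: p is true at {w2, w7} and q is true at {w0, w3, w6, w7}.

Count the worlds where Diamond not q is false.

5

w0: no successors, so Diamond not q fails. ✗
w2: successors {w0, w3, w7}; not q there: w0:F, w3:F, w7:F. ✗
w3: successors {w4}; not q there: w4:T. ✓
w4: successors {w6}; not q there: w6:F. ✗
w6: successors {w7}; not q there: w7:F. ✗
w7: no successors, so Diamond not q fails. ✗
Satisfying worlds: {w3}.
So Diamond not q fails at the other 5 worlds.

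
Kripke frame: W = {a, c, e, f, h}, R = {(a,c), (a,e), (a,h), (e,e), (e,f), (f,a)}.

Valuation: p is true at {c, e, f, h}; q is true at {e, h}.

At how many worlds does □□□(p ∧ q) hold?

a: successors {c, e, h}; □□(p ∧ q) there: c:T, e:F, h:T. ✗
c: no successors, so □□□(p ∧ q) holds vacuously. ✓
e: successors {e, f}; □□(p ∧ q) there: e:F, f:F. ✗
f: successors {a}; □□(p ∧ q) there: a:F. ✗
h: no successors, so □□□(p ∧ q) holds vacuously. ✓
Satisfying worlds: {c, h}.

2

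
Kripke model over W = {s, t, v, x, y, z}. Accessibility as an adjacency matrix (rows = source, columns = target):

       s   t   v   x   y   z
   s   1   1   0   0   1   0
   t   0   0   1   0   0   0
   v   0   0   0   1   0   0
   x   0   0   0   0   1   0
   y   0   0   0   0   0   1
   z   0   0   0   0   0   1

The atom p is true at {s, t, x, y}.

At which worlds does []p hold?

s: successors {s, t, y}; p there: s:T, t:T, y:T. ✓
t: successors {v}; p there: v:F. ✗
v: successors {x}; p there: x:T. ✓
x: successors {y}; p there: y:T. ✓
y: successors {z}; p there: z:F. ✗
z: successors {z}; p there: z:F. ✗

{s, v, x}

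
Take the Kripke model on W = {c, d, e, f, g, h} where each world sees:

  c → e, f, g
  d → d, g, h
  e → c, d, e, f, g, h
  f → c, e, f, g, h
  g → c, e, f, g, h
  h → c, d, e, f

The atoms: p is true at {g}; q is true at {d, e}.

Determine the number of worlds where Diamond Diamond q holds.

6

c: successors {e, f, g}; Diamond q there: e:T, f:T, g:T. ✓
d: successors {d, g, h}; Diamond q there: d:T, g:T, h:T. ✓
e: successors {c, d, e, f, g, h}; Diamond q there: c:T, d:T, e:T, f:T, g:T, h:T. ✓
f: successors {c, e, f, g, h}; Diamond q there: c:T, e:T, f:T, g:T, h:T. ✓
g: successors {c, e, f, g, h}; Diamond q there: c:T, e:T, f:T, g:T, h:T. ✓
h: successors {c, d, e, f}; Diamond q there: c:T, d:T, e:T, f:T. ✓
Satisfying worlds: {c, d, e, f, g, h}.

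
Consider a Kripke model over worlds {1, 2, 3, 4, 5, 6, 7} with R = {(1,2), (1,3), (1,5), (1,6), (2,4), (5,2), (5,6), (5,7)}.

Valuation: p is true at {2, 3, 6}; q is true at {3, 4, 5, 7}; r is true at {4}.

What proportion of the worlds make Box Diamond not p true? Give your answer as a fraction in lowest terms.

4/7

1: successors {2, 3, 5, 6}; Diamond not p there: 2:T, 3:F, 5:T, 6:F. ✗
2: successors {4}; Diamond not p there: 4:F. ✗
3: no successors, so Box Diamond not p holds vacuously. ✓
4: no successors, so Box Diamond not p holds vacuously. ✓
5: successors {2, 6, 7}; Diamond not p there: 2:T, 6:F, 7:F. ✗
6: no successors, so Box Diamond not p holds vacuously. ✓
7: no successors, so Box Diamond not p holds vacuously. ✓
That's 4 of 7 worlds, so 4/7.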